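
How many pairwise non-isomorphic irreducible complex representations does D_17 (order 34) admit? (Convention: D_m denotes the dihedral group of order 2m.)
10

Justification: The number of irreducible complex representations of a finite group equals its number of conjugacy classes. D_17 has 10 conjugacy classes ((n+3)/2 for n odd), so D_17 (order 34) has exactly 10 irreducible complex representations.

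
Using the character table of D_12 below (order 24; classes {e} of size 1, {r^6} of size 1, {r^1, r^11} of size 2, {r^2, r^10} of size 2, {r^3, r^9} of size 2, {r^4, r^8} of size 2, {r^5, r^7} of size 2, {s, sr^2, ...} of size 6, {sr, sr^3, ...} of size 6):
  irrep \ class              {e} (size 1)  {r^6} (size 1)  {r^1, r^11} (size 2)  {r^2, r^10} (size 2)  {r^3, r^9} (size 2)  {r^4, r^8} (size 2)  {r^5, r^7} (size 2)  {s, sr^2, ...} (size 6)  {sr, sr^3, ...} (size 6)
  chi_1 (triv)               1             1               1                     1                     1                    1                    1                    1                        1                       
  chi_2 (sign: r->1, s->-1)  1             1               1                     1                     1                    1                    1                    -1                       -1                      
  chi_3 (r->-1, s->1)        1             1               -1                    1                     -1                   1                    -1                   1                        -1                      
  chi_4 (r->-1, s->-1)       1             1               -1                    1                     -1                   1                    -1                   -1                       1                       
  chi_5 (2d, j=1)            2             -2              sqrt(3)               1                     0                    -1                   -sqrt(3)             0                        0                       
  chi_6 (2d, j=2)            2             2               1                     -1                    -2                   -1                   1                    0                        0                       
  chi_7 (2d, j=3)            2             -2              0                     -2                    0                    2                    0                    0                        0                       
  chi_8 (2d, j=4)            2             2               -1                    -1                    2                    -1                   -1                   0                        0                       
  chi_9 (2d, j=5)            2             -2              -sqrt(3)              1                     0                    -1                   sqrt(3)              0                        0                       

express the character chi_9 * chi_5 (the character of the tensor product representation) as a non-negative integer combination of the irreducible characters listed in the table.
chi_9 tensor chi_5 = chi_3 + chi_4 + chi_8 (all other irreducibles have multiplicity 0).

Details: The character of a tensor product is the pointwise product (chi_9 * chi_5)(C) = chi_9(C) * chi_5(C):
  {e}: (2)*(2), {r^6}: (-2)*(-2), {r^1, r^11}: (-sqrt(3))*(sqrt(3)), {r^2, r^10}: (1)*(1), {r^3, r^9}: (0)*(0), {r^4, r^8}: (-1)*(-1), {r^5, r^7}: (sqrt(3))*(-sqrt(3)), {s, sr^2, ...}: (0)*(0), {sr, sr^3, ...}: (0)*(0)
so (chi_9 * chi_5) takes values
  {e} -> 4, {r^6} -> 4, {r^1, r^11} -> -3, {r^2, r^10} -> 1, {r^3, r^9} -> 0, {r^4, r^8} -> 1, {r^5, r^7} -> -3, {s, sr^2, ...} -> 0, {sr, sr^3, ...} -> 0.
Now take the inner product of this character with each irreducible chi from the table, <chi_9*chi_5, chi> = (1/24) sum_C |C| (chi_9*chi_5)(C) conj(chi(C)):
  <chi_9*chi_5, chi_1> = (1/24)[1*(4)*conj(1) + 1*(4)*conj(1) + 2*(-3)*conj(1) + 2*(1)*conj(1) + 2*(0)*conj(1) + 2*(1)*conj(1) + 2*(-3)*conj(1) + 6*(0)*conj(1) + 6*(0)*conj(1)]
      = (1/24)[(4) + (4) + (-6) + (2) + (0) + (2) + (-6) + (0) + (0)] = 0/24 = 0
  <chi_9*chi_5, chi_2> = (1/24)[1*(4)*conj(1) + 1*(4)*conj(1) + 2*(-3)*conj(1) + 2*(1)*conj(1) + 2*(0)*conj(1) + 2*(1)*conj(1) + 2*(-3)*conj(1) + 6*(0)*conj(-1) + 6*(0)*conj(-1)]
      = (1/24)[(4) + (4) + (-6) + (2) + (0) + (2) + (-6) + (0) + (0)] = 0/24 = 0
  <chi_9*chi_5, chi_3> = (1/24)[1*(4)*conj(1) + 1*(4)*conj(1) + 2*(-3)*conj(-1) + 2*(1)*conj(1) + 2*(0)*conj(-1) + 2*(1)*conj(1) + 2*(-3)*conj(-1) + 6*(0)*conj(1) + 6*(0)*conj(-1)]
      = (1/24)[(4) + (4) + (6) + (2) + (0) + (2) + (6) + (0) + (0)] = 24/24 = 1
  <chi_9*chi_5, chi_4> = (1/24)[1*(4)*conj(1) + 1*(4)*conj(1) + 2*(-3)*conj(-1) + 2*(1)*conj(1) + 2*(0)*conj(-1) + 2*(1)*conj(1) + 2*(-3)*conj(-1) + 6*(0)*conj(-1) + 6*(0)*conj(1)]
      = (1/24)[(4) + (4) + (6) + (2) + (0) + (2) + (6) + (0) + (0)] = 24/24 = 1
  <chi_9*chi_5, chi_5> = (1/24)[1*(4)*conj(2) + 1*(4)*conj(-2) + 2*(-3)*conj(sqrt(3)) + 2*(1)*conj(1) + 2*(0)*conj(0) + 2*(1)*conj(-1) + 2*(-3)*conj(-sqrt(3)) + 6*(0)*conj(0) + 6*(0)*conj(0)]
      = (1/24)[(8) + (-8) + (-6*sqrt(3)) + (2) + (0) + (-2) + (6*sqrt(3)) + (0) + (0)] = 0/24 = 0
  <chi_9*chi_5, chi_6> = (1/24)[1*(4)*conj(2) + 1*(4)*conj(2) + 2*(-3)*conj(1) + 2*(1)*conj(-1) + 2*(0)*conj(-2) + 2*(1)*conj(-1) + 2*(-3)*conj(1) + 6*(0)*conj(0) + 6*(0)*conj(0)]
      = (1/24)[(8) + (8) + (-6) + (-2) + (0) + (-2) + (-6) + (0) + (0)] = 0/24 = 0
  <chi_9*chi_5, chi_7> = (1/24)[1*(4)*conj(2) + 1*(4)*conj(-2) + 2*(-3)*conj(0) + 2*(1)*conj(-2) + 2*(0)*conj(0) + 2*(1)*conj(2) + 2*(-3)*conj(0) + 6*(0)*conj(0) + 6*(0)*conj(0)]
      = (1/24)[(8) + (-8) + (0) + (-4) + (0) + (4) + (0) + (0) + (0)] = 0/24 = 0
  <chi_9*chi_5, chi_8> = (1/24)[1*(4)*conj(2) + 1*(4)*conj(2) + 2*(-3)*conj(-1) + 2*(1)*conj(-1) + 2*(0)*conj(2) + 2*(1)*conj(-1) + 2*(-3)*conj(-1) + 6*(0)*conj(0) + 6*(0)*conj(0)]
      = (1/24)[(8) + (8) + (6) + (-2) + (0) + (-2) + (6) + (0) + (0)] = 24/24 = 1
  <chi_9*chi_5, chi_9> = (1/24)[1*(4)*conj(2) + 1*(4)*conj(-2) + 2*(-3)*conj(-sqrt(3)) + 2*(1)*conj(1) + 2*(0)*conj(0) + 2*(1)*conj(-1) + 2*(-3)*conj(sqrt(3)) + 6*(0)*conj(0) + 6*(0)*conj(0)]
      = (1/24)[(8) + (-8) + (6*sqrt(3)) + (2) + (0) + (-2) + (-6*sqrt(3)) + (0) + (0)] = 0/24 = 0
Hence the multiplicities are chi_3: 1, chi_4: 1, chi_8: 1. Dimension check: dim(chi_9)*dim(chi_5) = 2*2 = 4 and sum (mult * dim) = 1*1 + 1*1 + 1*2 = 4.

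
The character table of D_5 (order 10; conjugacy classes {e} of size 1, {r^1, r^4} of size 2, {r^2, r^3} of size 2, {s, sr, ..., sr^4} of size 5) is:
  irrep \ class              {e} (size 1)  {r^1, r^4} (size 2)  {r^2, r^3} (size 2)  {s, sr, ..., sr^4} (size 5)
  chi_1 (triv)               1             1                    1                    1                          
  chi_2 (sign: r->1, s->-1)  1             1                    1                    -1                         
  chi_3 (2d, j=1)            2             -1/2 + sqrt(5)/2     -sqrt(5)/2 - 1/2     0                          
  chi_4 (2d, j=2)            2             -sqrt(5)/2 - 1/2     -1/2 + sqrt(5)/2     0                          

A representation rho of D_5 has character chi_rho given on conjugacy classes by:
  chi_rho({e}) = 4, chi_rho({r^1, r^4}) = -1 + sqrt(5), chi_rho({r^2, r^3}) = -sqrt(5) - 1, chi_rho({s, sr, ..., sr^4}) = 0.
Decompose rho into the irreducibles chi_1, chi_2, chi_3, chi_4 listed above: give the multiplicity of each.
Multiplicities: chi_1: 0, chi_2: 0, chi_3: 2, chi_4: 0.

Solution. Use <chi_rho, chi> = (1/|G|) sum_C |C| * chi_rho(C) * conj(chi(C)) with |G| = 10 for each irreducible chi in the table:
  <chi_rho, chi_1> = (1/10)[1*(4)*conj(1) + 2*(-1 + sqrt(5))*conj(1) + 2*(-sqrt(5) - 1)*conj(1) + 5*(0)*conj(1)]
      = (1/10)[(4) + (-2 + 2*sqrt(5)) + (-2*sqrt(5) - 2) + (0)] = 0/10 = 0
  <chi_rho, chi_2> = (1/10)[1*(4)*conj(1) + 2*(-1 + sqrt(5))*conj(1) + 2*(-sqrt(5) - 1)*conj(1) + 5*(0)*conj(-1)]
      = (1/10)[(4) + (-2 + 2*sqrt(5)) + (-2*sqrt(5) - 2) + (0)] = 0/10 = 0
  <chi_rho, chi_3> = (1/10)[1*(4)*conj(2) + 2*(-1 + sqrt(5))*conj(-1/2 + sqrt(5)/2) + 2*(-sqrt(5) - 1)*conj(-sqrt(5)/2 - 1/2) + 5*(0)*conj(0)]
      = (1/10)[(8) + (6 - 2*sqrt(5)) + (2*sqrt(5) + 6) + (0)] = 20/10 = 2
  <chi_rho, chi_4> = (1/10)[1*(4)*conj(2) + 2*(-1 + sqrt(5))*conj(-sqrt(5)/2 - 1/2) + 2*(-sqrt(5) - 1)*conj(-1/2 + sqrt(5)/2) + 5*(0)*conj(0)]
      = (1/10)[(8) + (-4) + (-4) + (0)] = 0/10 = 0
Dimension check: dim(rho) = sum (mult * dim) = 0*1 + 0*1 + 2*2 + 0*2 = 4 = chi_rho(e) = 4.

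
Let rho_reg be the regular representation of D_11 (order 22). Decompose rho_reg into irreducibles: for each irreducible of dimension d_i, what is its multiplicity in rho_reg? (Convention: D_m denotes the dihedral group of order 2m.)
Each irreducible V_i of dimension d_i appears with multiplicity d_i, i.e. rho_reg = (direct sum over all irreducibles V_i) d_i V_i. The irreducible dimensions for D_11 are 1, 1, 2, 2, 2, 2, 2: 2 irreducibles of dimension 1, each with multiplicity 1; 5 irreducibles of dimension 2, each with multiplicity 2. Total dimension 2*1*1 + 5*2*2 = 22 = |G|.

Working: General theorem: in the regular representation of a finite group G, each irreducible appears with multiplicity equal to its dimension. Check: dim(rho_reg) = sum d_i^2 = 1 + 1 + 4 + 4 + 4 + 4 + 4 = 22 = |G|.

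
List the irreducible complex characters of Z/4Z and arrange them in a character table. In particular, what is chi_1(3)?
Character table of Z/4Z (irreps indexed chi_0,...,chi_3 with chi_k(m) = zeta_4^(k*m), zeta_4 = exp(2*pi*i/4)):
  irrep \ class  {0} (size 1)  {1} (size 1)  {2} (size 1)  {3} (size 1)
  chi_0          1             1             1             1           
  chi_1          1             I             -1            -I          
  chi_2          1             -1            1             -1          
  chi_3          1             -I            -1            I           

Spot check: chi_1(3) = zeta_4^(1*3) = zeta_4^3 = -I.

Proof sketch: Z/4Z is abelian, so all 4 irreducible complex representations are 1-dimensional. They are given by chi_k(m) = zeta_4^(k*m) for k = 0,...,3. Row orthogonality: sum_m chi_k(m) conj(chi_l(m)) = 4 * [k = l].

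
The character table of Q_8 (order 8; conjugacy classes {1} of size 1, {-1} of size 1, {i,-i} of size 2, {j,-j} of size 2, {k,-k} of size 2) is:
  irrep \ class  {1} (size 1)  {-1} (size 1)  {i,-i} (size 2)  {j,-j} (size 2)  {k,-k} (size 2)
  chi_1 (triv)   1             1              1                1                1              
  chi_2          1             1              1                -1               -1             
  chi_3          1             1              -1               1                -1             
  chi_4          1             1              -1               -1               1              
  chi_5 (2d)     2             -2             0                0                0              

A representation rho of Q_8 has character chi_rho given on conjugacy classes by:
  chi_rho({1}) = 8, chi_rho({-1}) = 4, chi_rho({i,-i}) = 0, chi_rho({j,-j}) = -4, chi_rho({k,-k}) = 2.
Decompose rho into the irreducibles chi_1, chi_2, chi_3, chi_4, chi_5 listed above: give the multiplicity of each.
Multiplicities: chi_1: 1, chi_2: 2, chi_3: 0, chi_4: 3, chi_5: 1.

Reasoning: Use <chi_rho, chi> = (1/|G|) sum_C |C| * chi_rho(C) * conj(chi(C)) with |G| = 8 for each irreducible chi in the table:
  <chi_rho, chi_1> = (1/8)[1*(8)*conj(1) + 1*(4)*conj(1) + 2*(0)*conj(1) + 2*(-4)*conj(1) + 2*(2)*conj(1)]
      = (1/8)[(8) + (4) + (0) + (-8) + (4)] = 8/8 = 1
  <chi_rho, chi_2> = (1/8)[1*(8)*conj(1) + 1*(4)*conj(1) + 2*(0)*conj(1) + 2*(-4)*conj(-1) + 2*(2)*conj(-1)]
      = (1/8)[(8) + (4) + (0) + (8) + (-4)] = 16/8 = 2
  <chi_rho, chi_3> = (1/8)[1*(8)*conj(1) + 1*(4)*conj(1) + 2*(0)*conj(-1) + 2*(-4)*conj(1) + 2*(2)*conj(-1)]
      = (1/8)[(8) + (4) + (0) + (-8) + (-4)] = 0/8 = 0
  <chi_rho, chi_4> = (1/8)[1*(8)*conj(1) + 1*(4)*conj(1) + 2*(0)*conj(-1) + 2*(-4)*conj(-1) + 2*(2)*conj(1)]
      = (1/8)[(8) + (4) + (0) + (8) + (4)] = 24/8 = 3
  <chi_rho, chi_5> = (1/8)[1*(8)*conj(2) + 1*(4)*conj(-2) + 2*(0)*conj(0) + 2*(-4)*conj(0) + 2*(2)*conj(0)]
      = (1/8)[(16) + (-8) + (0) + (0) + (0)] = 8/8 = 1
Dimension check: dim(rho) = sum (mult * dim) = 1*1 + 2*1 + 0*1 + 3*1 + 1*2 = 8 = chi_rho(e) = 8.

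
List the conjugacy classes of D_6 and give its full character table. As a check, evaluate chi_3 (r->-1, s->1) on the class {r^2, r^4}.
Conjugacy classes: {e} of size 1, {r^3} of size 1, {r^1, r^5} of size 2, {r^2, r^4} of size 2, {s, sr^2, ...} of size 3, {sr, sr^3, ...} of size 3.
Character table:
  irrep \ class              {e} (size 1)  {r^3} (size 1)  {r^1, r^5} (size 2)  {r^2, r^4} (size 2)  {s, sr^2, ...} (size 3)  {sr, sr^3, ...} (size 3)
  chi_1 (triv)               1             1               1                    1                    1                        1                       
  chi_2 (sign: r->1, s->-1)  1             1               1                    1                    -1                       -1                      
  chi_3 (r->-1, s->1)        1             -1              -1                   1                    1                        -1                      
  chi_4 (r->-1, s->-1)       1             -1              -1                   1                    -1                       1                       
  chi_5 (2d, j=1)            2             -2              1                    -1                   0                        0                       
  chi_6 (2d, j=2)            2             2               -1                   -1                   0                        0                       

Spot check: chi_3 (r->-1, s->1) on {r^2, r^4} = 1.

Why: D_6 has order 2*6 = 12 with 6 conjugacy classes, hence 6 irreducibles. Sum of squared dims 1 + 1 + 1 + 1 + 4 + 4 = 12 = |G|. Linear characters come from the abelianisation; the 2-dimensional irreps have character r^k -> 2*cos(2*pi*j*k/6), reflections -> 0.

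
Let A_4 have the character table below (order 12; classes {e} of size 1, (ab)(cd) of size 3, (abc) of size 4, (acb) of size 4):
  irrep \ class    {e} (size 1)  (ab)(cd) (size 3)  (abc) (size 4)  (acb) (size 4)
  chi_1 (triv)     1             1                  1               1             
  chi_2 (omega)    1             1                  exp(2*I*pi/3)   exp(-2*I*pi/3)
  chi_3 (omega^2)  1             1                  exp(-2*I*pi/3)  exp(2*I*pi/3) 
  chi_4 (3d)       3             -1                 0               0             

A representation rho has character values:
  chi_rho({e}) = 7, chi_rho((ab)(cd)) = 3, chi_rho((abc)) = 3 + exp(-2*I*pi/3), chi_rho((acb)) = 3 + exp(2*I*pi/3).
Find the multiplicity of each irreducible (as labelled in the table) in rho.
Multiplicities: chi_1: 3, chi_2: 0, chi_3: 1, chi_4: 1.

Why: Use <chi_rho, chi> = (1/|G|) sum_C |C| * chi_rho(C) * conj(chi(C)) with |G| = 12 for each irreducible chi in the table:
  <chi_rho, chi_1> = (1/12)[1*(7)*conj(1) + 3*(3)*conj(1) + 4*(3 + exp(-2*I*pi/3))*conj(1) + 4*(3 + exp(2*I*pi/3))*conj(1)]
      = (1/12)[(7) + (9) + (12 + 4*exp(-2*I*pi/3)) + (12 + 4*exp(2*I*pi/3))] = 36/12 = 3
  <chi_rho, chi_2> = (1/12)[1*(7)*conj(1) + 3*(3)*conj(1) + 4*(3 + exp(-2*I*pi/3))*conj(exp(2*I*pi/3)) + 4*(3 + exp(2*I*pi/3))*conj(exp(-2*I*pi/3))]
      = (1/12)[(7) + (9) + (12*exp(-2*I*pi/3) + 4*exp(2*I*pi/3)) + (4*exp(-2*I*pi/3) + 12*exp(2*I*pi/3))] = 0/12 = 0
  <chi_rho, chi_3> = (1/12)[1*(7)*conj(1) + 3*(3)*conj(1) + 4*(3 + exp(-2*I*pi/3))*conj(exp(-2*I*pi/3)) + 4*(3 + exp(2*I*pi/3))*conj(exp(2*I*pi/3))]
      = (1/12)[(7) + (9) + (4 + 12*exp(2*I*pi/3)) + (4 + 12*exp(-2*I*pi/3))] = 12/12 = 1
  <chi_rho, chi_4> = (1/12)[1*(7)*conj(3) + 3*(3)*conj(-1) + 4*(3 + exp(-2*I*pi/3))*conj(0) + 4*(3 + exp(2*I*pi/3))*conj(0)]
      = (1/12)[(21) + (-9) + (0) + (0)] = 12/12 = 1
(Exp terms are combined using exp(i*s)*conj(exp(i*t)) = exp(i*(s-t)), and sums of them are collapsed using the identity that for every m > 1 the m distinct m-th roots of unity sum to 0, e.g. 1 + exp(2*I*pi/3) + exp(-2*I*pi/3) = 0.)
Dimension check: dim(rho) = sum (mult * dim) = 3*1 + 0*1 + 1*1 + 1*3 = 7 = chi_rho(e) = 7.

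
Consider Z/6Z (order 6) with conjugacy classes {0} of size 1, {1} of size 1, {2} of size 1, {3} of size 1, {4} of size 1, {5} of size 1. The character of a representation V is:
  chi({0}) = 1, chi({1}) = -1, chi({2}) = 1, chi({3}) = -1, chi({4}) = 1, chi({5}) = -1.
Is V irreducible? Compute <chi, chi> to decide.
Irreducible: <chi, chi> = 1.

Proof sketch: <chi, chi> = (1/|G|) sum_C |C| * |chi(C)|^2 = (1/6)[1*|1|^2 + 1*|-1|^2 + 1*|1|^2 + 1*|-1|^2 + 1*|1|^2 + 1*|-1|^2]
  = (1/6)[(1) + (1) + (1) + (1) + (1) + (1)] = 6/6 = 1.
(Exp terms are combined using exp(i*s)*conj(exp(i*t)) = exp(i*(s-t)), and sums of them are collapsed using the identity that for every m > 1 the m distinct m-th roots of unity sum to 0, e.g. 1 + exp(2*I*pi/3) + exp(-2*I*pi/3) = 0.)
A character is irreducible iff <chi, chi> = 1, so this representation is irreducible.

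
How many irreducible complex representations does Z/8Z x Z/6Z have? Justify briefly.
48

Reasoning: The number of irreducible complex representations of a finite group equals its number of conjugacy classes. Z/8Z x Z/6Z is abelian of order 48, so every element is its own conjugacy class: 48 classes, so Z/8Z x Z/6Z (order 48) has exactly 48 irreducible complex representations.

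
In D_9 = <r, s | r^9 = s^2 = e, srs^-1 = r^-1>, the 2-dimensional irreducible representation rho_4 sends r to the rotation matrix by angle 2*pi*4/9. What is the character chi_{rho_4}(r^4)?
chi_{rho_4}(r^4) = 2*cos(2*pi*4*4/9) = 2*cos(4*pi/9)

Derivation: rho_4(r^4) is rotation by angle 2*pi*4*4/9, whose trace is 2*cos(2*pi*4*4/9) = 2*cos(4*pi/9).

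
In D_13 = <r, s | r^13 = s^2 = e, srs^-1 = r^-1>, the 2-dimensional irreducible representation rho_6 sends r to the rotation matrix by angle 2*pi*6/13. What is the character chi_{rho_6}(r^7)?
chi_{rho_6}(r^7) = 2*cos(2*pi*6*7/13) = 2*cos(84*pi/13)

Derivation: rho_6(r^7) is rotation by angle 2*pi*6*7/13, whose trace is 2*cos(2*pi*6*7/13) = 2*cos(84*pi/13).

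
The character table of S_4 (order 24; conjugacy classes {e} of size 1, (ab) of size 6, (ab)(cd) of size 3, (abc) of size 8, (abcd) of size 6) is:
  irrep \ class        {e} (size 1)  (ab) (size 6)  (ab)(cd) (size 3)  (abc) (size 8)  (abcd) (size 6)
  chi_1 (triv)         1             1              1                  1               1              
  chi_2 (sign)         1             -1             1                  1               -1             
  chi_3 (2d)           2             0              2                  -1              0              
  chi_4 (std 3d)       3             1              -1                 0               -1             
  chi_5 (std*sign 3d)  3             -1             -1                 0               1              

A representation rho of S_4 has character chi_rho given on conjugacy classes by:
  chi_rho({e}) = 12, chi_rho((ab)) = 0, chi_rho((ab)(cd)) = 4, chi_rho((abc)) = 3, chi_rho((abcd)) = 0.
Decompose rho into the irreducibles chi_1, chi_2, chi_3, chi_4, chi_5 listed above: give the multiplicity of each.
Multiplicities: chi_1: 2, chi_2: 2, chi_3: 1, chi_4: 1, chi_5: 1.

Solution. Use <chi_rho, chi> = (1/|G|) sum_C |C| * chi_rho(C) * conj(chi(C)) with |G| = 24 for each irreducible chi in the table:
  <chi_rho, chi_1> = (1/24)[1*(12)*conj(1) + 6*(0)*conj(1) + 3*(4)*conj(1) + 8*(3)*conj(1) + 6*(0)*conj(1)]
      = (1/24)[(12) + (0) + (12) + (24) + (0)] = 48/24 = 2
  <chi_rho, chi_2> = (1/24)[1*(12)*conj(1) + 6*(0)*conj(-1) + 3*(4)*conj(1) + 8*(3)*conj(1) + 6*(0)*conj(-1)]
      = (1/24)[(12) + (0) + (12) + (24) + (0)] = 48/24 = 2
  <chi_rho, chi_3> = (1/24)[1*(12)*conj(2) + 6*(0)*conj(0) + 3*(4)*conj(2) + 8*(3)*conj(-1) + 6*(0)*conj(0)]
      = (1/24)[(24) + (0) + (24) + (-24) + (0)] = 24/24 = 1
  <chi_rho, chi_4> = (1/24)[1*(12)*conj(3) + 6*(0)*conj(1) + 3*(4)*conj(-1) + 8*(3)*conj(0) + 6*(0)*conj(-1)]
      = (1/24)[(36) + (0) + (-12) + (0) + (0)] = 24/24 = 1
  <chi_rho, chi_5> = (1/24)[1*(12)*conj(3) + 6*(0)*conj(-1) + 3*(4)*conj(-1) + 8*(3)*conj(0) + 6*(0)*conj(1)]
      = (1/24)[(36) + (0) + (-12) + (0) + (0)] = 24/24 = 1
Dimension check: dim(rho) = sum (mult * dim) = 2*1 + 2*1 + 1*2 + 1*3 + 1*3 = 12 = chi_rho(e) = 12.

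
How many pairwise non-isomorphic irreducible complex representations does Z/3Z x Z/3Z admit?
9

Working: The number of irreducible complex representations of a finite group equals its number of conjugacy classes. Z/3Z x Z/3Z is abelian of order 9, so every element is its own conjugacy class: 9 classes, so Z/3Z x Z/3Z (order 9) has exactly 9 irreducible complex representations.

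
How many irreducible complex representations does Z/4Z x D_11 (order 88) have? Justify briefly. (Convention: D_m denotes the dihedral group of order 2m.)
28

Details: The number of irreducible complex representations of a finite group equals its number of conjugacy classes. For a direct product, #classes(G x H) = #classes(G) * #classes(H). Z/4Z has 4 classes (abelian), D_11 has 7 classes, so 4 * 7 = 28, so Z/4Z x D_11 (order 88) has exactly 28 irreducible complex representations.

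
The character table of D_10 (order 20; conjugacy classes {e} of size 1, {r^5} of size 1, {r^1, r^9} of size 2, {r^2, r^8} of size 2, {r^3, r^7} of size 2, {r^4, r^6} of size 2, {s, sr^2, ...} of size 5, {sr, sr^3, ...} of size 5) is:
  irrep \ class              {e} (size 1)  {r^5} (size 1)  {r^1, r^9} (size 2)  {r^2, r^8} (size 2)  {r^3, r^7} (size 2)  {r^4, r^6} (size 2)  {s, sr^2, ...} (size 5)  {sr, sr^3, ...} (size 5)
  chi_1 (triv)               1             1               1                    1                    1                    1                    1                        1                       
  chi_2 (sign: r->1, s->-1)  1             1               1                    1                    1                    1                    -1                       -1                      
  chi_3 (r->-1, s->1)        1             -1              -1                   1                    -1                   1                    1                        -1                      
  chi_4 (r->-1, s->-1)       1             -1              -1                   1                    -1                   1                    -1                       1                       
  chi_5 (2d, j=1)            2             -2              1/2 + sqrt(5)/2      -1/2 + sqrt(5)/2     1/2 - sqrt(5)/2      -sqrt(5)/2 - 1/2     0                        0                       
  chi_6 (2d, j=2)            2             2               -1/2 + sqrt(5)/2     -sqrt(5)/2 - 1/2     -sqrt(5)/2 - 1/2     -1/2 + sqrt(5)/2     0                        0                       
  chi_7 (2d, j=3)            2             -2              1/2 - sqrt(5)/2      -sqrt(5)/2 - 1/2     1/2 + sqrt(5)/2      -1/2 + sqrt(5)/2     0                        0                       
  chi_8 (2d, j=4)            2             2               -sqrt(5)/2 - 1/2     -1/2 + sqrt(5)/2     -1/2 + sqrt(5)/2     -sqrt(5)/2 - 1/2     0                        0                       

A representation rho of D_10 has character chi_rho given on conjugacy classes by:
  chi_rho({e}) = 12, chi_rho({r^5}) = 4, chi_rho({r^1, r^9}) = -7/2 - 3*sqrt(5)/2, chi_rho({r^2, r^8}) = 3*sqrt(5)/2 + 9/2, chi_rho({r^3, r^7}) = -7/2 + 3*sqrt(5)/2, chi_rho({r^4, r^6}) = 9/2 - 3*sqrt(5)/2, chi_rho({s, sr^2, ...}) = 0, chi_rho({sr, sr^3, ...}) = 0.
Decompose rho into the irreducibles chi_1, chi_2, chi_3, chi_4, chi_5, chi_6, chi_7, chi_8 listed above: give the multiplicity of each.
Multiplicities: chi_1: 1, chi_2: 1, chi_3: 2, chi_4: 2, chi_5: 0, chi_6: 0, chi_7: 0, chi_8: 3.

Why: Use <chi_rho, chi> = (1/|G|) sum_C |C| * chi_rho(C) * conj(chi(C)) with |G| = 20 for each irreducible chi in the table:
  <chi_rho, chi_1> = (1/20)[1*(12)*conj(1) + 1*(4)*conj(1) + 2*(-7/2 - 3*sqrt(5)/2)*conj(1) + 2*(3*sqrt(5)/2 + 9/2)*conj(1) + 2*(-7/2 + 3*sqrt(5)/2)*conj(1) + 2*(9/2 - 3*sqrt(5)/2)*conj(1) + 5*(0)*conj(1) + 5*(0)*conj(1)]
      = (1/20)[(12) + (4) + (-7 - 3*sqrt(5)) + (3*sqrt(5) + 9) + (-7 + 3*sqrt(5)) + (9 - 3*sqrt(5)) + (0) + (0)] = 20/20 = 1
  <chi_rho, chi_2> = (1/20)[1*(12)*conj(1) + 1*(4)*conj(1) + 2*(-7/2 - 3*sqrt(5)/2)*conj(1) + 2*(3*sqrt(5)/2 + 9/2)*conj(1) + 2*(-7/2 + 3*sqrt(5)/2)*conj(1) + 2*(9/2 - 3*sqrt(5)/2)*conj(1) + 5*(0)*conj(-1) + 5*(0)*conj(-1)]
      = (1/20)[(12) + (4) + (-7 - 3*sqrt(5)) + (3*sqrt(5) + 9) + (-7 + 3*sqrt(5)) + (9 - 3*sqrt(5)) + (0) + (0)] = 20/20 = 1
  <chi_rho, chi_3> = (1/20)[1*(12)*conj(1) + 1*(4)*conj(-1) + 2*(-7/2 - 3*sqrt(5)/2)*conj(-1) + 2*(3*sqrt(5)/2 + 9/2)*conj(1) + 2*(-7/2 + 3*sqrt(5)/2)*conj(-1) + 2*(9/2 - 3*sqrt(5)/2)*conj(1) + 5*(0)*conj(1) + 5*(0)*conj(-1)]
      = (1/20)[(12) + (-4) + (3*sqrt(5) + 7) + (3*sqrt(5) + 9) + (7 - 3*sqrt(5)) + (9 - 3*sqrt(5)) + (0) + (0)] = 40/20 = 2
  <chi_rho, chi_4> = (1/20)[1*(12)*conj(1) + 1*(4)*conj(-1) + 2*(-7/2 - 3*sqrt(5)/2)*conj(-1) + 2*(3*sqrt(5)/2 + 9/2)*conj(1) + 2*(-7/2 + 3*sqrt(5)/2)*conj(-1) + 2*(9/2 - 3*sqrt(5)/2)*conj(1) + 5*(0)*conj(-1) + 5*(0)*conj(1)]
      = (1/20)[(12) + (-4) + (3*sqrt(5) + 7) + (3*sqrt(5) + 9) + (7 - 3*sqrt(5)) + (9 - 3*sqrt(5)) + (0) + (0)] = 40/20 = 2
  <chi_rho, chi_5> = (1/20)[1*(12)*conj(2) + 1*(4)*conj(-2) + 2*(-7/2 - 3*sqrt(5)/2)*conj(1/2 + sqrt(5)/2) + 2*(3*sqrt(5)/2 + 9/2)*conj(-1/2 + sqrt(5)/2) + 2*(-7/2 + 3*sqrt(5)/2)*conj(1/2 - sqrt(5)/2) + 2*(9/2 - 3*sqrt(5)/2)*conj(-sqrt(5)/2 - 1/2) + 5*(0)*conj(0) + 5*(0)*conj(0)]
      = (1/20)[(24) + (-8) + (-5*sqrt(5) - 11) + (3 + 3*sqrt(5)) + (-11 + 5*sqrt(5)) + (3 - 3*sqrt(5)) + (0) + (0)] = 0/20 = 0
  <chi_rho, chi_6> = (1/20)[1*(12)*conj(2) + 1*(4)*conj(2) + 2*(-7/2 - 3*sqrt(5)/2)*conj(-1/2 + sqrt(5)/2) + 2*(3*sqrt(5)/2 + 9/2)*conj(-sqrt(5)/2 - 1/2) + 2*(-7/2 + 3*sqrt(5)/2)*conj(-sqrt(5)/2 - 1/2) + 2*(9/2 - 3*sqrt(5)/2)*conj(-1/2 + sqrt(5)/2) + 5*(0)*conj(0) + 5*(0)*conj(0)]
      = (1/20)[(24) + (8) + (-2*sqrt(5) - 4) + (-6*sqrt(5) - 12) + (-4 + 2*sqrt(5)) + (-12 + 6*sqrt(5)) + (0) + (0)] = 0/20 = 0
  <chi_rho, chi_7> = (1/20)[1*(12)*conj(2) + 1*(4)*conj(-2) + 2*(-7/2 - 3*sqrt(5)/2)*conj(1/2 - sqrt(5)/2) + 2*(3*sqrt(5)/2 + 9/2)*conj(-sqrt(5)/2 - 1/2) + 2*(-7/2 + 3*sqrt(5)/2)*conj(1/2 + sqrt(5)/2) + 2*(9/2 - 3*sqrt(5)/2)*conj(-1/2 + sqrt(5)/2) + 5*(0)*conj(0) + 5*(0)*conj(0)]
      = (1/20)[(24) + (-8) + (4 + 2*sqrt(5)) + (-6*sqrt(5) - 12) + (4 - 2*sqrt(5)) + (-12 + 6*sqrt(5)) + (0) + (0)] = 0/20 = 0
  <chi_rho, chi_8> = (1/20)[1*(12)*conj(2) + 1*(4)*conj(2) + 2*(-7/2 - 3*sqrt(5)/2)*conj(-sqrt(5)/2 - 1/2) + 2*(3*sqrt(5)/2 + 9/2)*conj(-1/2 + sqrt(5)/2) + 2*(-7/2 + 3*sqrt(5)/2)*conj(-1/2 + sqrt(5)/2) + 2*(9/2 - 3*sqrt(5)/2)*conj(-sqrt(5)/2 - 1/2) + 5*(0)*conj(0) + 5*(0)*conj(0)]
      = (1/20)[(24) + (8) + (11 + 5*sqrt(5)) + (3 + 3*sqrt(5)) + (11 - 5*sqrt(5)) + (3 - 3*sqrt(5)) + (0) + (0)] = 60/20 = 3
Dimension check: dim(rho) = sum (mult * dim) = 1*1 + 1*1 + 2*1 + 2*1 + 0*2 + 0*2 + 0*2 + 3*2 = 12 = chi_rho(e) = 12.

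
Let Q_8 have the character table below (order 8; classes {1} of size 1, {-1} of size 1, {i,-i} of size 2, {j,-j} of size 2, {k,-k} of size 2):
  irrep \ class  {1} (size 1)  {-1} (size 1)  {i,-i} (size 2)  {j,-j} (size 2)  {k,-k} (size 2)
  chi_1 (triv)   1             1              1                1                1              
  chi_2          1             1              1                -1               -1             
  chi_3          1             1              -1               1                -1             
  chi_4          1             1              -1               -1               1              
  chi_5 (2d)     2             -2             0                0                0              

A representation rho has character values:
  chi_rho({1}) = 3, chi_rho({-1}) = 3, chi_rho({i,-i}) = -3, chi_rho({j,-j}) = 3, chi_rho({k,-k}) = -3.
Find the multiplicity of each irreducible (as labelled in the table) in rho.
Multiplicities: chi_1: 0, chi_2: 0, chi_3: 3, chi_4: 0, chi_5: 0.

Reasoning: Use <chi_rho, chi> = (1/|G|) sum_C |C| * chi_rho(C) * conj(chi(C)) with |G| = 8 for each irreducible chi in the table:
  <chi_rho, chi_1> = (1/8)[1*(3)*conj(1) + 1*(3)*conj(1) + 2*(-3)*conj(1) + 2*(3)*conj(1) + 2*(-3)*conj(1)]
      = (1/8)[(3) + (3) + (-6) + (6) + (-6)] = 0/8 = 0
  <chi_rho, chi_2> = (1/8)[1*(3)*conj(1) + 1*(3)*conj(1) + 2*(-3)*conj(1) + 2*(3)*conj(-1) + 2*(-3)*conj(-1)]
      = (1/8)[(3) + (3) + (-6) + (-6) + (6)] = 0/8 = 0
  <chi_rho, chi_3> = (1/8)[1*(3)*conj(1) + 1*(3)*conj(1) + 2*(-3)*conj(-1) + 2*(3)*conj(1) + 2*(-3)*conj(-1)]
      = (1/8)[(3) + (3) + (6) + (6) + (6)] = 24/8 = 3
  <chi_rho, chi_4> = (1/8)[1*(3)*conj(1) + 1*(3)*conj(1) + 2*(-3)*conj(-1) + 2*(3)*conj(-1) + 2*(-3)*conj(1)]
      = (1/8)[(3) + (3) + (6) + (-6) + (-6)] = 0/8 = 0
  <chi_rho, chi_5> = (1/8)[1*(3)*conj(2) + 1*(3)*conj(-2) + 2*(-3)*conj(0) + 2*(3)*conj(0) + 2*(-3)*conj(0)]
      = (1/8)[(6) + (-6) + (0) + (0) + (0)] = 0/8 = 0
Dimension check: dim(rho) = sum (mult * dim) = 0*1 + 0*1 + 3*1 + 0*1 + 0*2 = 3 = chi_rho(e) = 3.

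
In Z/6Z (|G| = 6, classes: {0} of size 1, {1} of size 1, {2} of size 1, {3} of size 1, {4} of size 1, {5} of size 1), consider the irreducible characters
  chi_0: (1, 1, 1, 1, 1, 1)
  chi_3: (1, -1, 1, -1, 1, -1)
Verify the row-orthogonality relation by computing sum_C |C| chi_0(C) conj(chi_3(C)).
Sum = 0; so <chi_0, chi_3> = 0 (distinct irreducibles are orthogonal).

Derivation: Compute term by term over conjugacy classes (|C| * chi_0(C) * conj(chi_3(C))):
  1*(1)*conj(1) + 1*(1)*conj(-1) + 1*(1)*conj(1) + 1*(1)*conj(-1) + 1*(1)*conj(1) + 1*(1)*conj(-1)
  = (1) + (-1) + (1) + (-1) + (1) + (-1)
  = 0.
(Exp terms are combined using exp(i*s)*conj(exp(i*t)) = exp(i*(s-t)), and sums of them are collapsed using the identity that for every m > 1 the m distinct m-th roots of unity sum to 0, e.g. 1 + exp(2*I*pi/3) + exp(-2*I*pi/3) = 0.)
Dividing by |G| = 6 gives 0/6 = 0, matching the row-orthogonality relation <chi_0, chi_3> = [chi_0 = chi_3].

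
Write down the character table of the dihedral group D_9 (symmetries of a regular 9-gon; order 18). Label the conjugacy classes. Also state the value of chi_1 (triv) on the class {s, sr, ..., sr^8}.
Conjugacy classes: {e} of size 1, {r^1, r^8} of size 2, {r^2, r^7} of size 2, {r^3, r^6} of size 2, {r^4, r^5} of size 2, {s, sr, ..., sr^8} of size 9.
Character table:
  irrep \ class              {e} (size 1)  {r^1, r^8} (size 2)  {r^2, r^7} (size 2)  {r^3, r^6} (size 2)  {r^4, r^5} (size 2)  {s, sr, ..., sr^8} (size 9)
  chi_1 (triv)               1             1                    1                    1                    1                    1                          
  chi_2 (sign: r->1, s->-1)  1             1                    1                    1                    1                    -1                         
  chi_3 (2d, j=1)            2             2*cos(2*pi/9)        2*cos(4*pi/9)        -1                   -2*cos(pi/9)         0                          
  chi_4 (2d, j=2)            2             2*cos(4*pi/9)        -2*cos(pi/9)         -1                   2*cos(2*pi/9)        0                          
  chi_5 (2d, j=3)            2             -1                   -1                   2                    -1                   0                          
  chi_6 (2d, j=4)            2             -2*cos(pi/9)         2*cos(2*pi/9)        -1                   2*cos(4*pi/9)        0                          

Spot check: chi_1 (triv) on {s, sr, ..., sr^8} = 1.

Reasoning: D_9 has order 2*9 = 18 with 6 conjugacy classes, hence 6 irreducibles. Sum of squared dims 1 + 1 + 4 + 4 + 4 + 4 = 18 = |G|. Linear characters come from the abelianisation; the 2-dimensional irreps have character r^k -> 2*cos(2*pi*j*k/9), reflections -> 0.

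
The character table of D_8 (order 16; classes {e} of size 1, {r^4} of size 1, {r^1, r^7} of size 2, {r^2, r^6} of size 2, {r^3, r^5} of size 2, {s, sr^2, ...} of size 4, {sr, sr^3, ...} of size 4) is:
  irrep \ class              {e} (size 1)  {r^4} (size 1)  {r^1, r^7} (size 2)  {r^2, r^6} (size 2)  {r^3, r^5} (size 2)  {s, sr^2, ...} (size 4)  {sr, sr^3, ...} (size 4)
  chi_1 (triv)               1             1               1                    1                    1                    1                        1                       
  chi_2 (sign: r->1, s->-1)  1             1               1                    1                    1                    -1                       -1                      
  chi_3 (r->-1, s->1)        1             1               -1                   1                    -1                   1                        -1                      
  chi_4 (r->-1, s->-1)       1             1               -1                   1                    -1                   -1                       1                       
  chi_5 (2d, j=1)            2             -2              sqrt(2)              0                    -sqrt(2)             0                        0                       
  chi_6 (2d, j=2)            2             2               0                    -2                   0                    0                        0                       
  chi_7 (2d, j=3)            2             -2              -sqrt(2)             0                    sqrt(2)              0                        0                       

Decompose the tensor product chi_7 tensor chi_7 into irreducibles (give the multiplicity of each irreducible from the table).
chi_7 tensor chi_7 = chi_1 + chi_2 + chi_6 (all other irreducibles have multiplicity 0).

Argument: The character of a tensor product is the pointwise product (chi_7 * chi_7)(C) = chi_7(C) * chi_7(C):
  {e}: (2)*(2), {r^4}: (-2)*(-2), {r^1, r^7}: (-sqrt(2))*(-sqrt(2)), {r^2, r^6}: (0)*(0), {r^3, r^5}: (sqrt(2))*(sqrt(2)), {s, sr^2, ...}: (0)*(0), {sr, sr^3, ...}: (0)*(0)
so (chi_7 * chi_7) takes values
  {e} -> 4, {r^4} -> 4, {r^1, r^7} -> 2, {r^2, r^6} -> 0, {r^3, r^5} -> 2, {s, sr^2, ...} -> 0, {sr, sr^3, ...} -> 0.
Now take the inner product of this character with each irreducible chi from the table, <chi_7*chi_7, chi> = (1/16) sum_C |C| (chi_7*chi_7)(C) conj(chi(C)):
  <chi_7*chi_7, chi_1> = (1/16)[1*(4)*conj(1) + 1*(4)*conj(1) + 2*(2)*conj(1) + 2*(0)*conj(1) + 2*(2)*conj(1) + 4*(0)*conj(1) + 4*(0)*conj(1)]
      = (1/16)[(4) + (4) + (4) + (0) + (4) + (0) + (0)] = 16/16 = 1
  <chi_7*chi_7, chi_2> = (1/16)[1*(4)*conj(1) + 1*(4)*conj(1) + 2*(2)*conj(1) + 2*(0)*conj(1) + 2*(2)*conj(1) + 4*(0)*conj(-1) + 4*(0)*conj(-1)]
      = (1/16)[(4) + (4) + (4) + (0) + (4) + (0) + (0)] = 16/16 = 1
  <chi_7*chi_7, chi_3> = (1/16)[1*(4)*conj(1) + 1*(4)*conj(1) + 2*(2)*conj(-1) + 2*(0)*conj(1) + 2*(2)*conj(-1) + 4*(0)*conj(1) + 4*(0)*conj(-1)]
      = (1/16)[(4) + (4) + (-4) + (0) + (-4) + (0) + (0)] = 0/16 = 0
  <chi_7*chi_7, chi_4> = (1/16)[1*(4)*conj(1) + 1*(4)*conj(1) + 2*(2)*conj(-1) + 2*(0)*conj(1) + 2*(2)*conj(-1) + 4*(0)*conj(-1) + 4*(0)*conj(1)]
      = (1/16)[(4) + (4) + (-4) + (0) + (-4) + (0) + (0)] = 0/16 = 0
  <chi_7*chi_7, chi_5> = (1/16)[1*(4)*conj(2) + 1*(4)*conj(-2) + 2*(2)*conj(sqrt(2)) + 2*(0)*conj(0) + 2*(2)*conj(-sqrt(2)) + 4*(0)*conj(0) + 4*(0)*conj(0)]
      = (1/16)[(8) + (-8) + (4*sqrt(2)) + (0) + (-4*sqrt(2)) + (0) + (0)] = 0/16 = 0
  <chi_7*chi_7, chi_6> = (1/16)[1*(4)*conj(2) + 1*(4)*conj(2) + 2*(2)*conj(0) + 2*(0)*conj(-2) + 2*(2)*conj(0) + 4*(0)*conj(0) + 4*(0)*conj(0)]
      = (1/16)[(8) + (8) + (0) + (0) + (0) + (0) + (0)] = 16/16 = 1
  <chi_7*chi_7, chi_7> = (1/16)[1*(4)*conj(2) + 1*(4)*conj(-2) + 2*(2)*conj(-sqrt(2)) + 2*(0)*conj(0) + 2*(2)*conj(sqrt(2)) + 4*(0)*conj(0) + 4*(0)*conj(0)]
      = (1/16)[(8) + (-8) + (-4*sqrt(2)) + (0) + (4*sqrt(2)) + (0) + (0)] = 0/16 = 0
Hence the multiplicities are chi_1: 1, chi_2: 1, chi_6: 1. Dimension check: dim(chi_7)*dim(chi_7) = 2*2 = 4 and sum (mult * dim) = 1*1 + 1*1 + 1*2 = 4.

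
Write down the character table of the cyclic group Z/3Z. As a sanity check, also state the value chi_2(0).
Character table of Z/3Z (irreps indexed chi_0,...,chi_2 with chi_k(m) = zeta_3^(k*m), zeta_3 = exp(2*pi*i/3)):
  irrep \ class  {0} (size 1)  {1} (size 1)    {2} (size 1)  
  chi_0          1             1               1             
  chi_1          1             exp(2*I*pi/3)   exp(-2*I*pi/3)
  chi_2          1             exp(-2*I*pi/3)  exp(2*I*pi/3) 

Spot check: chi_2(0) = zeta_3^(2*0) = zeta_3^0 = 1.

Z/3Z is abelian, so all 3 irreducible complex representations are 1-dimensional. They are given by chi_k(m) = zeta_3^(k*m) for k = 0,...,2. Row orthogonality: sum_m chi_k(m) conj(chi_l(m)) = 3 * [k = l].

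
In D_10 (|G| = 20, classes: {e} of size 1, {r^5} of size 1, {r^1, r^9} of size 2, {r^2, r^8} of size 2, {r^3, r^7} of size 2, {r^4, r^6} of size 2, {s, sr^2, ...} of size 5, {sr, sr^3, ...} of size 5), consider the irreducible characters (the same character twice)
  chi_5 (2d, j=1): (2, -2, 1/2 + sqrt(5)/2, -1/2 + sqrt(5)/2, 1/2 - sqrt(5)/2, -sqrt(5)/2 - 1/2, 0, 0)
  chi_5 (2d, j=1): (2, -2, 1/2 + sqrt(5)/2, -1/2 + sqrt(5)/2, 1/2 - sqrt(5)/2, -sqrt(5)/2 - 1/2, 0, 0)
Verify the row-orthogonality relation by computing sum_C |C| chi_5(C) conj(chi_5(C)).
Sum = 20 = |G| = 20; so <chi_5, chi_5> = 1 (norm-1 confirms irreducibility).

Reasoning: Compute term by term over conjugacy classes (|C| * chi_5(C) * conj(chi_5(C))):
  1*(2)*conj(2) + 1*(-2)*conj(-2) + 2*(1/2 + sqrt(5)/2)*conj(1/2 + sqrt(5)/2) + 2*(-1/2 + sqrt(5)/2)*conj(-1/2 + sqrt(5)/2) + 2*(1/2 - sqrt(5)/2)*conj(1/2 - sqrt(5)/2) + 2*(-sqrt(5)/2 - 1/2)*conj(-sqrt(5)/2 - 1/2) + 5*(0)*conj(0) + 5*(0)*conj(0)
  = (4) + (4) + (sqrt(5) + 3) + (3 - sqrt(5)) + (3 - sqrt(5)) + (sqrt(5) + 3) + (0) + (0)
  = 20.
Dividing by |G| = 20 gives 20/20 = 1, matching the row-orthogonality relation <chi_5, chi_5> = [chi_5 = chi_5].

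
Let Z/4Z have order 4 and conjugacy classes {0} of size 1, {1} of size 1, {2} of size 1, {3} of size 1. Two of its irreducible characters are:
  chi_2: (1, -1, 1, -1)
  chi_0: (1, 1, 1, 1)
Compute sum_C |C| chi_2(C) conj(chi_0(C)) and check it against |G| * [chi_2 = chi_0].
Sum = 0; so <chi_2, chi_0> = 0 (distinct irreducibles are orthogonal).

Argument: Compute term by term over conjugacy classes (|C| * chi_2(C) * conj(chi_0(C))):
  1*(1)*conj(1) + 1*(-1)*conj(1) + 1*(1)*conj(1) + 1*(-1)*conj(1)
  = (1) + (-1) + (1) + (-1)
  = 0.
(Exp terms are combined using exp(i*s)*conj(exp(i*t)) = exp(i*(s-t)), and sums of them are collapsed using the identity that for every m > 1 the m distinct m-th roots of unity sum to 0, e.g. 1 + exp(2*I*pi/3) + exp(-2*I*pi/3) = 0.)
Dividing by |G| = 4 gives 0/4 = 0, matching the row-orthogonality relation <chi_2, chi_0> = [chi_2 = chi_0].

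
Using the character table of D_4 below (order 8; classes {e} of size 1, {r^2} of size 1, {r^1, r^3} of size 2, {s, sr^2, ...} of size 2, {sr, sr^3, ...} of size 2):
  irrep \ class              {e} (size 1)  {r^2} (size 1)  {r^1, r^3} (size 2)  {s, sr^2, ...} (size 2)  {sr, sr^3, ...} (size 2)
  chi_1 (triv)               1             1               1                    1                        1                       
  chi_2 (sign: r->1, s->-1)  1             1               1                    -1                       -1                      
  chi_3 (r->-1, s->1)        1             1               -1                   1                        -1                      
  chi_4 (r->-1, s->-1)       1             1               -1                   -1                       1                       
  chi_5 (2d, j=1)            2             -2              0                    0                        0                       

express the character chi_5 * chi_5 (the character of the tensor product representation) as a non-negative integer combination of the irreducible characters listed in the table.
chi_5 tensor chi_5 = chi_1 + chi_2 + chi_3 + chi_4 (all other irreducibles have multiplicity 0).

Derivation: The character of a tensor product is the pointwise product (chi_5 * chi_5)(C) = chi_5(C) * chi_5(C):
  {e}: (2)*(2), {r^2}: (-2)*(-2), {r^1, r^3}: (0)*(0), {s, sr^2, ...}: (0)*(0), {sr, sr^3, ...}: (0)*(0)
so (chi_5 * chi_5) takes values
  {e} -> 4, {r^2} -> 4, {r^1, r^3} -> 0, {s, sr^2, ...} -> 0, {sr, sr^3, ...} -> 0.
Now take the inner product of this character with each irreducible chi from the table, <chi_5*chi_5, chi> = (1/8) sum_C |C| (chi_5*chi_5)(C) conj(chi(C)):
  <chi_5*chi_5, chi_1> = (1/8)[1*(4)*conj(1) + 1*(4)*conj(1) + 2*(0)*conj(1) + 2*(0)*conj(1) + 2*(0)*conj(1)]
      = (1/8)[(4) + (4) + (0) + (0) + (0)] = 8/8 = 1
  <chi_5*chi_5, chi_2> = (1/8)[1*(4)*conj(1) + 1*(4)*conj(1) + 2*(0)*conj(1) + 2*(0)*conj(-1) + 2*(0)*conj(-1)]
      = (1/8)[(4) + (4) + (0) + (0) + (0)] = 8/8 = 1
  <chi_5*chi_5, chi_3> = (1/8)[1*(4)*conj(1) + 1*(4)*conj(1) + 2*(0)*conj(-1) + 2*(0)*conj(1) + 2*(0)*conj(-1)]
      = (1/8)[(4) + (4) + (0) + (0) + (0)] = 8/8 = 1
  <chi_5*chi_5, chi_4> = (1/8)[1*(4)*conj(1) + 1*(4)*conj(1) + 2*(0)*conj(-1) + 2*(0)*conj(-1) + 2*(0)*conj(1)]
      = (1/8)[(4) + (4) + (0) + (0) + (0)] = 8/8 = 1
  <chi_5*chi_5, chi_5> = (1/8)[1*(4)*conj(2) + 1*(4)*conj(-2) + 2*(0)*conj(0) + 2*(0)*conj(0) + 2*(0)*conj(0)]
      = (1/8)[(8) + (-8) + (0) + (0) + (0)] = 0/8 = 0
Hence the multiplicities are chi_1: 1, chi_2: 1, chi_3: 1, chi_4: 1. Dimension check: dim(chi_5)*dim(chi_5) = 2*2 = 4 and sum (mult * dim) = 1*1 + 1*1 + 1*1 + 1*1 = 4.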